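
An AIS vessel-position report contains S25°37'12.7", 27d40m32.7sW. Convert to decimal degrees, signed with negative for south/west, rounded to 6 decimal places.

Lat: 37′ + 12.7″ = 37.21167′; 25 + 37.21167/60 = 25.6201944
hemisphere S, so the sign is −
λ: 40′ + 32.7″ = 40.54500′; 27 + 40.54500/60 = 27.6757500
W ⇒ negate

-25.620194, -27.675750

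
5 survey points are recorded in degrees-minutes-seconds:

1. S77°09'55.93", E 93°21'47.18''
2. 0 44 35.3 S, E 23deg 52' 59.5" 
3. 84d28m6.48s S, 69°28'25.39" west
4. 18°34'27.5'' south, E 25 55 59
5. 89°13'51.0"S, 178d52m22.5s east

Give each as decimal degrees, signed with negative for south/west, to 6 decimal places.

1. -77.165536, 93.363106
2. -0.743139, 23.883194
3. -84.468467, -69.473719
4. -18.574306, 25.933056
5. -89.230833, 178.872917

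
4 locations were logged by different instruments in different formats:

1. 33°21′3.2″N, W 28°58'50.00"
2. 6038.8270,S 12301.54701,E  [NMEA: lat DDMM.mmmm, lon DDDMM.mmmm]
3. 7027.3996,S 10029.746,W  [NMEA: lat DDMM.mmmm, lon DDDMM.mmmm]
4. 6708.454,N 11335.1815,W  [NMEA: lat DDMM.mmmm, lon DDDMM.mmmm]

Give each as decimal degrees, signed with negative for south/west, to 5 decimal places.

Point 1:
  Lat: 33° + 21/60 + 3.2/3600 = 33 + 0.350000 + 0.000889 = 33.350889
  N ⇒ keep positive
  Longitude: 58′ + 50″ = 58.83333′; 28 + 58.83333/60 = 28.980556
  W ⇒ negate
Point 2:
  Latitude: degrees = first 2 digits = 60, minutes = 38.827; 60 + 38.827/60 = 60.647117
  S ⇒ negate
  Longitude: degrees = first 3 digits = 123, minutes = 1.54701; 123 + 1.54701/60 = 123.025784
  E → positive
Point 3:
  Latitude: degrees = first 2 digits = 70, minutes = 27.3996; 70 + 27.3996/60 = 70.456660
  S ⇒ negate
  Longitude: degrees = first 3 digits = 100, minutes = 29.746; 100 + 29.746/60 = 100.495767
  hemisphere W, so the sign is −
Point 4:
  Lat: split at 2 digits → 67° and 8.454′; 67 + 8.454/60 = 67.140900
  N → positive
  Lon: split at 3 digits → 113° and 35.1815′; 113 + 35.1815/60 = 113.586358
  hemisphere W, so the sign is −

1. 33.35089, -28.98056
2. -60.64712, 123.02578
3. -70.45666, -100.49577
4. 67.14090, -113.58636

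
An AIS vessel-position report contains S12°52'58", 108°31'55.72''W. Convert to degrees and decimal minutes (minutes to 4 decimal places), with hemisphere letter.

12° 52.9667′ S, 108° 31.9287′ W

Lat: seconds/60 = 0.96667; minutes = 52 + 0.96667 = 52.966667
Longitude: 31 + 55.72/60 = 31.928667′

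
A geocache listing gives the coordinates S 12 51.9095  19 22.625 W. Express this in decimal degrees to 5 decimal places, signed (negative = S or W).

Lat: 12 + 51.9095/60 = 12.865158
S → negative
Lon: 22.625′ = 0.377083°; total 19.377083
hemisphere W, so the sign is −

-12.86516, -19.37708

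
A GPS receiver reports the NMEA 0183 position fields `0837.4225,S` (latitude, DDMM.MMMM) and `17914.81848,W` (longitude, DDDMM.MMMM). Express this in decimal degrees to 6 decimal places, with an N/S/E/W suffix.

8.623708° S, 179.246975° W

Latitude: degrees = first 2 digits = 8, minutes = 37.4225; 8 + 37.4225/60 = 8.6237083
Lon: degrees = first 3 digits = 179, minutes = 14.81848; 179 + 14.81848/60 = 179.2469747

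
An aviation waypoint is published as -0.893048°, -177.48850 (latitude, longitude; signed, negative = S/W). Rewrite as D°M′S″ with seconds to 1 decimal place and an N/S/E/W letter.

0°53′35.0″ S, 177°29′18.6″ W

Latitude is negative → S; |value| = 0.893048
Latitude: 0.893048° → 53.58288′; 0.58288 × 60 = 34.973″
Longitude is negative → W; |value| = 177.488500
Lon: 0.488500 × 60 = 29.31000′ → 29′, remainder × 60 = 18.600″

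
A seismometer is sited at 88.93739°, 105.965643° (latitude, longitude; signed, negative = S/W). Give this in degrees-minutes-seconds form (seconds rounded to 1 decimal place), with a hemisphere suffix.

Latitude: whole degrees 88; 56.24340′ → 56′ and 14.604″
λ: 0.965643° → 57.93858′; 0.93858 × 60 = 56.315″

88°56′14.6″ N, 105°57′56.3″ E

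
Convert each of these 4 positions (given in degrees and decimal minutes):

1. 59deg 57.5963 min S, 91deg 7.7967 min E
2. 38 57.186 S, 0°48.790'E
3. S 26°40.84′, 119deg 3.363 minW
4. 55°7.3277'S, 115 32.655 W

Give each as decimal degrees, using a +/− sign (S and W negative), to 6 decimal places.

1. -59.959938, 91.129945
2. -38.953100, 0.813167
3. -26.680667, -119.056050
4. -55.122128, -115.544250

Point 1:
  φ: 57.5963′ = 0.959938°; total 59.9599383
  S → negative
  Lon: 91 + 7.7967/60 = 91.1299450
  E → positive
Point 2:
  Latitude: 38 + 57.186/60 = 38.9531000
  S ⇒ negate
  λ: 48.79′ = 0.813167°; total 0.8131667
  E → positive
Point 3:
  Latitude: 26 + 40.84/60 = 26.6806667
  S → negative
  λ: 119 + 3.363/60 = 119.0560500
  W → negative
Point 4:
  Latitude: 55 + 7.3277/60 = 55.1221283
  S ⇒ negate
  λ: 32.655′ = 0.544250°; total 115.5442500
  W ⇒ negate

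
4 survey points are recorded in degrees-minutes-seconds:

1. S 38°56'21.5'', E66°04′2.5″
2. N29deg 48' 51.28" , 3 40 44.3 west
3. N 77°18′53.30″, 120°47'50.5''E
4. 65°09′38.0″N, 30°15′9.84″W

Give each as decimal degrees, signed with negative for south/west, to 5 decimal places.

Point 1:
  Latitude: 56′ + 21.5″ = 56.35833′; 38 + 56.35833/60 = 38.939306
  S ⇒ negate
  Longitude: 66° + 4/60 + 2.5/3600 = 66 + 0.066667 + 0.000694 = 66.067361
  E ⇒ keep positive
Point 2:
  φ: 29 + 48/60 + 51.28/3600 = 29.814244
  N → positive
  Longitude: 3 + 40/60 + 44.3/3600 = 3.678972
  W → negative
Point 3:
  φ: 18′ + 53.3″ = 18.88833′; 77 + 18.88833/60 = 77.314806
  N ⇒ keep positive
  λ: 120 + 47/60 + 50.5/3600 = 120.797361
  E ⇒ keep positive
Point 4:
  φ: 65° + 9/60 + 38/3600 = 65 + 0.150000 + 0.010556 = 65.160556
  N ⇒ keep positive
  Lon: 15′ + 9.84″ = 15.16400′; 30 + 15.16400/60 = 30.252733
  hemisphere W, so the sign is −

1. -38.93931, 66.06736
2. 29.81424, -3.67897
3. 77.31481, 120.79736
4. 65.16056, -30.25273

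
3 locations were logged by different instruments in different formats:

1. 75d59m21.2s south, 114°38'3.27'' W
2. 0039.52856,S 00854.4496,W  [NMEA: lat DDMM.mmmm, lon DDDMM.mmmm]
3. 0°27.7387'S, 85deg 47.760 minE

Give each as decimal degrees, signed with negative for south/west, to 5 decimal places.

Point 1:
  Lat: 75° + 59/60 + 21.2/3600 = 75 + 0.983333 + 0.005889 = 75.989222
  hemisphere S, so the sign is −
  Longitude: 38′ + 3.27″ = 38.05450′; 114 + 38.05450/60 = 114.634242
  W → negative
Point 2:
  φ: split at 2 digits → 00° and 39.52856′; 0 + 39.52856/60 = 0.658809
  hemisphere S, so the sign is −
  λ: split at 3 digits → 008° and 54.4496′; 8 + 54.4496/60 = 8.907493
  W → negative
Point 3:
  Latitude: 27.7387′ = 0.462312°; total 0.462312
  S ⇒ negate
  Lon: 85 + 47.76/60 = 85.796000
  E ⇒ keep positive

1. -75.98922, -114.63424
2. -0.65881, -8.90749
3. -0.46231, 85.79600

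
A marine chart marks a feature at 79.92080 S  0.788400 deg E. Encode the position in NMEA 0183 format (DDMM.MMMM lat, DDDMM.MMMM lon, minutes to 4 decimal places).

7955.2480,S / 00047.3040,E

φ: minutes = (79.920800 − 79) × 60 = 55.248000
Lon: 0° + 0.788400 × 60 = 0° 47.304000′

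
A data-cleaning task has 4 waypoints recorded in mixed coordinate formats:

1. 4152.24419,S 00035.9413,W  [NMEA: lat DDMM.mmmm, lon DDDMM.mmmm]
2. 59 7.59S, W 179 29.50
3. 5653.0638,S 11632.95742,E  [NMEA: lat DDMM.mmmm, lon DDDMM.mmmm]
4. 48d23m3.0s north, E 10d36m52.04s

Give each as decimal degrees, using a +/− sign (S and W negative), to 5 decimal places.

Point 1:
  φ: degrees = first 2 digits = 41, minutes = 52.24419; 41 + 52.24419/60 = 41.870737
  S ⇒ negate
  Lon: split at 3 digits → 000° and 35.9413′; 0 + 35.9413/60 = 0.599022
  W ⇒ negate
Point 2:
  Latitude: 7.59′ = 0.126500°; total 59.126500
  S ⇒ negate
  Longitude: 29.5′ = 0.491667°; total 179.491667
  W → negative
Point 3:
  Lat: degrees = first 2 digits = 56, minutes = 53.0638; 56 + 53.0638/60 = 56.884397
  S → negative
  Lon: degrees = first 3 digits = 116, minutes = 32.95742; 116 + 32.95742/60 = 116.549290
  E → positive
Point 4:
  Latitude: 48° + 23/60 + 3/3600 = 48 + 0.383333 + 0.000833 = 48.384167
  N ⇒ keep positive
  λ: 36′ + 52.04″ = 36.86733′; 10 + 36.86733/60 = 10.614456
  E → positive

1. -41.87074, -0.59902
2. -59.12650, -179.49167
3. -56.88440, 116.54929
4. 48.38417, 10.61446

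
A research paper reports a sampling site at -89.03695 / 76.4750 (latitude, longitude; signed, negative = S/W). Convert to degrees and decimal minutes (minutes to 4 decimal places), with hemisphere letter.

Latitude is negative → S; |value| = 89.036950
φ: fractional part 0.036950 → 2.217000 minutes
Longitude: 76° + 0.475000 × 60 = 76° 28.500000′

89° 2.2170′ S, 76° 28.5000′ E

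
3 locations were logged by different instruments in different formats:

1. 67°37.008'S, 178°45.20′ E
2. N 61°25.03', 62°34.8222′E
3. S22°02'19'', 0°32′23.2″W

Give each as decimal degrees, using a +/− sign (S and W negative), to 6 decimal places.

1. -67.616800, 178.753333
2. 61.417167, 62.580370
3. -22.038611, -0.539778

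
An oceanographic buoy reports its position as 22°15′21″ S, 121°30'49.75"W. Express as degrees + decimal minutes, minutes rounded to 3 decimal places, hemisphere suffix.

22° 15.350′ S, 121° 30.829′ W

Latitude: seconds/60 = 0.35000; minutes = 15 + 0.35000 = 15.35000
Lon: 30 + 49.75/60 = 30.82917′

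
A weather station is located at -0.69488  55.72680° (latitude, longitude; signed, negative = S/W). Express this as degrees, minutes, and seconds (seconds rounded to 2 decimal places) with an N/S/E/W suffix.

Latitude is negative → S; |value| = 0.694880
φ: whole degrees 0; 41.69280′ → 41′ and 41.5680″
λ: 0.726800° → 43.60800′; 0.60800 × 60 = 36.4800″

0°41′41.57″ S, 55°43′36.48″ E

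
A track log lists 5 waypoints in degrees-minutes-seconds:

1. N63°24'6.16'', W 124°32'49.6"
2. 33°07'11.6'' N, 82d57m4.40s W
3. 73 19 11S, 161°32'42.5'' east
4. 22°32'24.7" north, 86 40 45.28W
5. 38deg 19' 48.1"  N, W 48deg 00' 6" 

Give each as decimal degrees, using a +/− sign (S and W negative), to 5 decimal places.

Point 1:
  Latitude: 24′ + 6.16″ = 24.10267′; 63 + 24.10267/60 = 63.401711
  N ⇒ keep positive
  λ: 32′ + 49.6″ = 32.82667′; 124 + 32.82667/60 = 124.547111
  W → negative
Point 2:
  φ: 7′ + 11.6″ = 7.19333′; 33 + 7.19333/60 = 33.119889
  N ⇒ keep positive
  Lon: 82° + 57/60 + 4.4/3600 = 82 + 0.950000 + 0.001222 = 82.951222
  W → negative
Point 3:
  Latitude: 73° + 19/60 + 11/3600 = 73 + 0.316667 + 0.003056 = 73.319722
  hemisphere S, so the sign is −
  Lon: 161 + 32/60 + 42.5/3600 = 161.545139
  E → positive
Point 4:
  φ: 22 + 32/60 + 24.7/3600 = 22.540194
  N ⇒ keep positive
  λ: 40′ + 45.28″ = 40.75467′; 86 + 40.75467/60 = 86.679244
  W → negative
Point 5:
  φ: 38° + 19/60 + 48.1/3600 = 38 + 0.316667 + 0.013361 = 38.330028
  N → positive
  Longitude: 48 + 0/60 + 6/3600 = 48.001667
  W → negative

1. 63.40171, -124.54711
2. 33.11989, -82.95122
3. -73.31972, 161.54514
4. 22.54019, -86.67924
5. 38.33003, -48.00167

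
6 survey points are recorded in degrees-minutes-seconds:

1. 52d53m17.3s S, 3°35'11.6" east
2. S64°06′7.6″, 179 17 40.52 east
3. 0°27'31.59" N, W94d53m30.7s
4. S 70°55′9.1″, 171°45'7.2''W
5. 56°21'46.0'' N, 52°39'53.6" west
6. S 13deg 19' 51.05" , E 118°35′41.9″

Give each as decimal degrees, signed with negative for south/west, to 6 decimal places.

1. -52.888139, 3.586556
2. -64.102111, 179.294589
3. 0.458775, -94.891861
4. -70.919194, -171.752000
5. 56.362778, -52.664889
6. -13.330847, 118.594972

Point 1:
  φ: 53′ + 17.3″ = 53.28833′; 52 + 53.28833/60 = 52.8881389
  S ⇒ negate
  Lon: 3 + 35/60 + 11.6/3600 = 3.5865556
  E ⇒ keep positive
Point 2:
  Latitude: 6′ + 7.6″ = 6.12667′; 64 + 6.12667/60 = 64.1021111
  S ⇒ negate
  Longitude: 179° + 17/60 + 40.52/3600 = 179 + 0.283333 + 0.011256 = 179.2945889
  E ⇒ keep positive
Point 3:
  φ: 27′ + 31.59″ = 27.52650′; 0 + 27.52650/60 = 0.4587750
  N → positive
  Lon: 94° + 53/60 + 30.7/3600 = 94 + 0.883333 + 0.008528 = 94.8918611
  W → negative
Point 4:
  φ: 70 + 55/60 + 9.1/3600 = 70.9191944
  S ⇒ negate
  λ: 171 + 45/60 + 7.2/3600 = 171.7520000
  hemisphere W, so the sign is −
Point 5:
  Lat: 21′ + 46″ = 21.76667′; 56 + 21.76667/60 = 56.3627778
  N ⇒ keep positive
  λ: 52 + 39/60 + 53.6/3600 = 52.6648889
  hemisphere W, so the sign is −
Point 6:
  Latitude: 19′ + 51.05″ = 19.85083′; 13 + 19.85083/60 = 13.3308472
  S ⇒ negate
  Longitude: 118° + 35/60 + 41.9/3600 = 118 + 0.583333 + 0.011639 = 118.5949722
  E → positive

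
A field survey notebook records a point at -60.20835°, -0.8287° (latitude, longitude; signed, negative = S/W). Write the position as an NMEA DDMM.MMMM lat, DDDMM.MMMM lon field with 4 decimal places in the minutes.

6012.5010,S / 00049.7220,W

Latitude is negative → S; |value| = 60.208350
Lat: fractional part 0.208350 → 12.501000 minutes
Longitude is negative → W; |value| = 0.828700
Longitude: minutes = (0.828700 − 0) × 60 = 49.722000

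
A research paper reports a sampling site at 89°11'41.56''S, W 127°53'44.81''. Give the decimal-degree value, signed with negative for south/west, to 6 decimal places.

-89.194878, -127.895781

Latitude: 89° + 11/60 + 41.56/3600 = 89 + 0.183333 + 0.011544 = 89.1948778
hemisphere S, so the sign is −
Longitude: 53′ + 44.81″ = 53.74683′; 127 + 53.74683/60 = 127.8957806
hemisphere W, so the sign is −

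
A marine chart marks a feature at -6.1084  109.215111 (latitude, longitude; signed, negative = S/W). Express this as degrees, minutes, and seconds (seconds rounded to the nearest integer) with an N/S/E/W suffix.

6°06′30″ S, 109°12′54″ E

Latitude is negative → S; |value| = 6.108400
φ: 0.108400 × 60 = 6.50400′ → 6′, remainder × 60 = 30.24″
λ: 0.215111° → 12.90666′; 0.90666 × 60 = 54.40″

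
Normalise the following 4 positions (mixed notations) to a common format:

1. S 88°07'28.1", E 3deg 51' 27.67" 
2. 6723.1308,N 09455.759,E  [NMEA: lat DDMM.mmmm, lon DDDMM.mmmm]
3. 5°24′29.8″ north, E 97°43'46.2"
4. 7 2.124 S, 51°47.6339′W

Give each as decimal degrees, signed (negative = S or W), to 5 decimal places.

Point 1:
  Lat: 7′ + 28.1″ = 7.46833′; 88 + 7.46833/60 = 88.124472
  S ⇒ negate
  Lon: 3° + 51/60 + 27.67/3600 = 3 + 0.850000 + 0.007686 = 3.857686
  E ⇒ keep positive
Point 2:
  φ: split at 2 digits → 67° and 23.1308′; 67 + 23.1308/60 = 67.385513
  N → positive
  λ: split at 3 digits → 094° and 55.759′; 94 + 55.759/60 = 94.929317
  E ⇒ keep positive
Point 3:
  Lat: 5° + 24/60 + 29.8/3600 = 5 + 0.400000 + 0.008278 = 5.408278
  N ⇒ keep positive
  Longitude: 43′ + 46.2″ = 43.77000′; 97 + 43.77000/60 = 97.729500
  E → positive
Point 4:
  Latitude: 2.124′ = 0.035400°; total 7.035400
  hemisphere S, so the sign is −
  λ: 47.6339′ = 0.793898°; total 51.793898
  W → negative

1. -88.12447, 3.85769
2. 67.38551, 94.92932
3. 5.40828, 97.72950
4. -7.03540, -51.79390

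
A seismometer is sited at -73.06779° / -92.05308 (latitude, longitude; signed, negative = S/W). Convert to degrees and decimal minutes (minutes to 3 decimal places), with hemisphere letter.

73° 4.067′ S, 92° 3.185′ W

Latitude is negative → S; |value| = 73.067790
Lat: fractional part 0.067790 → 4.06740 minutes
Longitude is negative → W; |value| = 92.053080
Longitude: 92° + 0.053080 × 60 = 92° 3.18480′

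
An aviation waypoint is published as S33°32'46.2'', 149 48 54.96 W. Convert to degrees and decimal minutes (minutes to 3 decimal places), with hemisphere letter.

33° 32.770′ S, 149° 48.916′ W

φ: seconds/60 = 0.77000; minutes = 32 + 0.77000 = 32.77000
Longitude: 48 + 54.96/60 = 48.91600′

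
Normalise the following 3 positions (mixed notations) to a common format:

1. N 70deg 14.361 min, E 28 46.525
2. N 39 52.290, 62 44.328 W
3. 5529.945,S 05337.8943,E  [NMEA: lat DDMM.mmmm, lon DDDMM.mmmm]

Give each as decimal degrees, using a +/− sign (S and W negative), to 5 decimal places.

1. 70.23935, 28.77542
2. 39.87150, -62.73880
3. -55.49908, 53.63157

Point 1:
  Lat: 70 + 14.361/60 = 70.239350
  N → positive
  Longitude: 46.525′ = 0.775417°; total 28.775417
  E → positive
Point 2:
  φ: 39 + 52.29/60 = 39.871500
  N ⇒ keep positive
  Longitude: 62 + 44.328/60 = 62.738800
  W → negative
Point 3:
  Lat: split at 2 digits → 55° and 29.945′; 55 + 29.945/60 = 55.499083
  S → negative
  Longitude: degrees = first 3 digits = 53, minutes = 37.8943; 53 + 37.8943/60 = 53.631572
  E ⇒ keep positive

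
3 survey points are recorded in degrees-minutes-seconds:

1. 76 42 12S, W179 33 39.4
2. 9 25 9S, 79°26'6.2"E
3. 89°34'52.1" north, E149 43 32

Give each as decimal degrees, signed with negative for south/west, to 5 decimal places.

Point 1:
  Lat: 76 + 42/60 + 12/3600 = 76.703333
  hemisphere S, so the sign is −
  Longitude: 33′ + 39.4″ = 33.65667′; 179 + 33.65667/60 = 179.560944
  W ⇒ negate
Point 2:
  Lat: 9 + 25/60 + 9/3600 = 9.419167
  S → negative
  Longitude: 26′ + 6.2″ = 26.10333′; 79 + 26.10333/60 = 79.435056
  E → positive
Point 3:
  φ: 89° + 34/60 + 52.1/3600 = 89 + 0.566667 + 0.014472 = 89.581139
  N → positive
  Lon: 149 + 43/60 + 32/3600 = 149.725556
  E ⇒ keep positive

1. -76.70333, -179.56094
2. -9.41917, 79.43506
3. 89.58114, 149.72556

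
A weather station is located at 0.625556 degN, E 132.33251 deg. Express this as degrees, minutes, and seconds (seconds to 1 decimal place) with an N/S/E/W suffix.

φ: whole degrees 0; 37.53336′ → 37′ and 32.002″
λ: whole degrees 132; 19.95060′ → 19′ and 57.036″

0°37′32.0″ N, 132°19′57.0″ E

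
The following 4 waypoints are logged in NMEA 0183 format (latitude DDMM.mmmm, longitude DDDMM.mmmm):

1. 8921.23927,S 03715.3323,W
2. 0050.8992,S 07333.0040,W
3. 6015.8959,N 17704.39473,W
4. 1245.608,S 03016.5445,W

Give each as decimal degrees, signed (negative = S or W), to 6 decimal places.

Point 1:
  Latitude: split at 2 digits → 89° and 21.23927′; 89 + 21.23927/60 = 89.3539878
  hemisphere S, so the sign is −
  λ: degrees = first 3 digits = 37, minutes = 15.3323; 37 + 15.3323/60 = 37.2555383
  W ⇒ negate
Point 2:
  Latitude: split at 2 digits → 00° and 50.8992′; 0 + 50.8992/60 = 0.8483200
  hemisphere S, so the sign is −
  λ: split at 3 digits → 073° and 33.004′; 73 + 33.004/60 = 73.5500667
  W → negative
Point 3:
  Latitude: split at 2 digits → 60° and 15.8959′; 60 + 15.8959/60 = 60.2649317
  N ⇒ keep positive
  Lon: degrees = first 3 digits = 177, minutes = 4.39473; 177 + 4.39473/60 = 177.0732455
  W → negative
Point 4:
  φ: degrees = first 2 digits = 12, minutes = 45.608; 12 + 45.608/60 = 12.7601333
  S ⇒ negate
  λ: degrees = first 3 digits = 30, minutes = 16.5445; 30 + 16.5445/60 = 30.2757417
  hemisphere W, so the sign is −

1. -89.353988, -37.255538
2. -0.848320, -73.550067
3. 60.264932, -177.073246
4. -12.760133, -30.275742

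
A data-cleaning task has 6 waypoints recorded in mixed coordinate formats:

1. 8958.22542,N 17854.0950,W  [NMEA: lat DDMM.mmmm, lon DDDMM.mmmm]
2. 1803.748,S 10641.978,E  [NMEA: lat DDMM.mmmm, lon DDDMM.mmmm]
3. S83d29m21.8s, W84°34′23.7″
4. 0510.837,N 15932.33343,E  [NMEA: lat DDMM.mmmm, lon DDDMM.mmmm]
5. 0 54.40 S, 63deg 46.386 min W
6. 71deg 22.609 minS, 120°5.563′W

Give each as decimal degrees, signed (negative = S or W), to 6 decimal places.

Point 1:
  φ: degrees = first 2 digits = 89, minutes = 58.22542; 89 + 58.22542/60 = 89.9704237
  N ⇒ keep positive
  Longitude: split at 3 digits → 178° and 54.095′; 178 + 54.095/60 = 178.9015833
  hemisphere W, so the sign is −
Point 2:
  φ: degrees = first 2 digits = 18, minutes = 3.748; 18 + 3.748/60 = 18.0624667
  S → negative
  Lon: split at 3 digits → 106° and 41.978′; 106 + 41.978/60 = 106.6996333
  E → positive
Point 3:
  Latitude: 83° + 29/60 + 21.8/3600 = 83 + 0.483333 + 0.006056 = 83.4893889
  S → negative
  λ: 84° + 34/60 + 23.7/3600 = 84 + 0.566667 + 0.006583 = 84.5732500
  W ⇒ negate
Point 4:
  φ: split at 2 digits → 05° and 10.837′; 5 + 10.837/60 = 5.1806167
  N → positive
  Lon: split at 3 digits → 159° and 32.33343′; 159 + 32.33343/60 = 159.5388905
  E → positive
Point 5:
  φ: 54.4′ = 0.906667°; total 0.9066667
  S ⇒ negate
  Longitude: 46.386′ = 0.773100°; total 63.7731000
  W → negative
Point 6:
  Lat: 71 + 22.609/60 = 71.3768167
  S ⇒ negate
  Lon: 120 + 5.563/60 = 120.0927167
  W → negative

1. 89.970424, -178.901583
2. -18.062467, 106.699633
3. -83.489389, -84.573250
4. 5.180617, 159.538891
5. -0.906667, -63.773100
6. -71.376817, -120.092717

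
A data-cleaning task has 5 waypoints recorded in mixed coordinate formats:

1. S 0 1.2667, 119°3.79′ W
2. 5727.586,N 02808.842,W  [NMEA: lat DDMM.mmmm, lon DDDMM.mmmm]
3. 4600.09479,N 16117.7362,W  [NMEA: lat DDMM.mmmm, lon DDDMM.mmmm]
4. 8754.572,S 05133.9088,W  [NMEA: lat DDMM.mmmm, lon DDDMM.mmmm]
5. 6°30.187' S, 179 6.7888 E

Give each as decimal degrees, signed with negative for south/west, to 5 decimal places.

Point 1:
  Lat: 0 + 1.2667/60 = 0.021112
  S → negative
  Longitude: 3.79′ = 0.063167°; total 119.063167
  W ⇒ negate
Point 2:
  φ: degrees = first 2 digits = 57, minutes = 27.586; 57 + 27.586/60 = 57.459767
  N ⇒ keep positive
  Lon: split at 3 digits → 028° and 8.842′; 28 + 8.842/60 = 28.147367
  W ⇒ negate
Point 3:
  Lat: degrees = first 2 digits = 46, minutes = 0.09479; 46 + 0.09479/60 = 46.001580
  N ⇒ keep positive
  Lon: degrees = first 3 digits = 161, minutes = 17.7362; 161 + 17.7362/60 = 161.295603
  hemisphere W, so the sign is −
Point 4:
  Latitude: degrees = first 2 digits = 87, minutes = 54.572; 87 + 54.572/60 = 87.909533
  S ⇒ negate
  Lon: degrees = first 3 digits = 51, minutes = 33.9088; 51 + 33.9088/60 = 51.565147
  W ⇒ negate
Point 5:
  Lat: 6 + 30.187/60 = 6.503117
  S ⇒ negate
  Longitude: 179 + 6.7888/60 = 179.113147
  E → positive

1. -0.02111, -119.06317
2. 57.45977, -28.14737
3. 46.00158, -161.29560
4. -87.90953, -51.56515
5. -6.50312, 179.11315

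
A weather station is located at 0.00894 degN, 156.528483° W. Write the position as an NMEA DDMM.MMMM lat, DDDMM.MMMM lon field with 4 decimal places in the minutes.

φ: minutes = (0.008940 − 0) × 60 = 0.536400
λ: minutes = (156.528483 − 156) × 60 = 31.708980

0000.5364,N / 15631.7090,W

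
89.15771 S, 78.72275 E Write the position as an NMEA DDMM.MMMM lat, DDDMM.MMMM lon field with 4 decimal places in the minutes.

φ: minutes = (89.157710 − 89) × 60 = 9.462600
Longitude: minutes = (78.722750 − 78) × 60 = 43.365000

8909.4626,S / 07843.3650,E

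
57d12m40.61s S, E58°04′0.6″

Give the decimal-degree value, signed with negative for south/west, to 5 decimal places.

φ: 12′ + 40.61″ = 12.67683′; 57 + 12.67683/60 = 57.211281
S → negative
Longitude: 58 + 4/60 + 0.6/3600 = 58.066833
E → positive

-57.21128, 58.06683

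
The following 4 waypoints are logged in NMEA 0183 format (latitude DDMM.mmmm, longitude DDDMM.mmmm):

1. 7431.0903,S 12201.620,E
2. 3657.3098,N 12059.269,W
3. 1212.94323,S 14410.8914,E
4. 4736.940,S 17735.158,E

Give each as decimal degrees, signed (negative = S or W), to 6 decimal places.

1. -74.518172, 122.027000
2. 36.955163, -120.987817
3. -12.215721, 144.181523
4. -47.615667, 177.585967

Point 1:
  φ: split at 2 digits → 74° and 31.0903′; 74 + 31.0903/60 = 74.5181717
  S → negative
  Lon: degrees = first 3 digits = 122, minutes = 1.62; 122 + 1.62/60 = 122.0270000
  E ⇒ keep positive
Point 2:
  φ: degrees = first 2 digits = 36, minutes = 57.3098; 36 + 57.3098/60 = 36.9551633
  N ⇒ keep positive
  Longitude: split at 3 digits → 120° and 59.269′; 120 + 59.269/60 = 120.9878167
  W ⇒ negate
Point 3:
  Lat: split at 2 digits → 12° and 12.94323′; 12 + 12.94323/60 = 12.2157205
  S → negative
  Lon: degrees = first 3 digits = 144, minutes = 10.8914; 144 + 10.8914/60 = 144.1815233
  E ⇒ keep positive
Point 4:
  Lat: split at 2 digits → 47° and 36.94′; 47 + 36.94/60 = 47.6156667
  hemisphere S, so the sign is −
  λ: degrees = first 3 digits = 177, minutes = 35.158; 177 + 35.158/60 = 177.5859667
  E ⇒ keep positive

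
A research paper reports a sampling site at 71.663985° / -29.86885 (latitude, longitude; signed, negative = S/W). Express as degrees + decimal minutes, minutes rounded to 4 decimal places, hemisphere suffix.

71° 39.8391′ N, 29° 52.1310′ W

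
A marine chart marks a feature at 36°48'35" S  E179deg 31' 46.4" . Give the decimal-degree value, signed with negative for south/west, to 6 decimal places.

Latitude: 36° + 48/60 + 35/3600 = 36 + 0.800000 + 0.009722 = 36.8097222
S → negative
Longitude: 179° + 31/60 + 46.4/3600 = 179 + 0.516667 + 0.012889 = 179.5295556
E → positive

-36.809722, 179.529556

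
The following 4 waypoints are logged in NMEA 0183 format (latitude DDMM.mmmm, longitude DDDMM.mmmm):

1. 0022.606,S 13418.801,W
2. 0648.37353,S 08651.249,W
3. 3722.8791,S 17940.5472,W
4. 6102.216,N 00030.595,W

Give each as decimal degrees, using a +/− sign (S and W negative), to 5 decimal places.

Point 1:
  Lat: degrees = first 2 digits = 0, minutes = 22.606; 0 + 22.606/60 = 0.376767
  S ⇒ negate
  Lon: split at 3 digits → 134° and 18.801′; 134 + 18.801/60 = 134.313350
  W ⇒ negate
Point 2:
  Latitude: split at 2 digits → 06° and 48.37353′; 6 + 48.37353/60 = 6.806226
  S ⇒ negate
  Lon: degrees = first 3 digits = 86, minutes = 51.249; 86 + 51.249/60 = 86.854150
  W ⇒ negate
Point 3:
  Lat: degrees = first 2 digits = 37, minutes = 22.8791; 37 + 22.8791/60 = 37.381318
  S ⇒ negate
  Lon: degrees = first 3 digits = 179, minutes = 40.5472; 179 + 40.5472/60 = 179.675787
  W ⇒ negate
Point 4:
  φ: split at 2 digits → 61° and 2.216′; 61 + 2.216/60 = 61.036933
  N ⇒ keep positive
  Lon: split at 3 digits → 000° and 30.595′; 0 + 30.595/60 = 0.509917
  hemisphere W, so the sign is −

1. -0.37677, -134.31335
2. -6.80623, -86.85415
3. -37.38132, -179.67579
4. 61.03693, -0.50992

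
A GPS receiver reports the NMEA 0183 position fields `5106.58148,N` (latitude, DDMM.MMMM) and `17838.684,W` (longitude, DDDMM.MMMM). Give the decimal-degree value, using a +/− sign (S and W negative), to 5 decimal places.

51.10969, -178.64473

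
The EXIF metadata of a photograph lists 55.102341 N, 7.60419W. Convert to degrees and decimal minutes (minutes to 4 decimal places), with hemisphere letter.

55° 6.1405′ N, 7° 36.2514′ W

Lat: 55° + 0.102341 × 60 = 55° 6.140460′
Longitude: fractional part 0.604190 → 36.251400 minutes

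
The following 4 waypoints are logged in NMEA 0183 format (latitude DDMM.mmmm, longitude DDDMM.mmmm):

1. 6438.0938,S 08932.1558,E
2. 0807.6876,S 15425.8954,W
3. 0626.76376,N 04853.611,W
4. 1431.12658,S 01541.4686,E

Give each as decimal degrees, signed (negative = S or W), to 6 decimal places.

1. -64.634897, 89.535930
2. -8.128127, -154.431590
3. 6.446063, -48.893517
4. -14.518776, 15.691143

Point 1:
  φ: split at 2 digits → 64° and 38.0938′; 64 + 38.0938/60 = 64.6348967
  S ⇒ negate
  Longitude: degrees = first 3 digits = 89, minutes = 32.1558; 89 + 32.1558/60 = 89.5359300
  E ⇒ keep positive
Point 2:
  φ: degrees = first 2 digits = 8, minutes = 7.6876; 8 + 7.6876/60 = 8.1281267
  S → negative
  Longitude: split at 3 digits → 154° and 25.8954′; 154 + 25.8954/60 = 154.4315900
  W ⇒ negate
Point 3:
  Lat: degrees = first 2 digits = 6, minutes = 26.76376; 6 + 26.76376/60 = 6.4460627
  N ⇒ keep positive
  Longitude: degrees = first 3 digits = 48, minutes = 53.611; 48 + 53.611/60 = 48.8935167
  W ⇒ negate
Point 4:
  φ: degrees = first 2 digits = 14, minutes = 31.12658; 14 + 31.12658/60 = 14.5187763
  S → negative
  Longitude: split at 3 digits → 015° and 41.4686′; 15 + 41.4686/60 = 15.6911433
  E ⇒ keep positive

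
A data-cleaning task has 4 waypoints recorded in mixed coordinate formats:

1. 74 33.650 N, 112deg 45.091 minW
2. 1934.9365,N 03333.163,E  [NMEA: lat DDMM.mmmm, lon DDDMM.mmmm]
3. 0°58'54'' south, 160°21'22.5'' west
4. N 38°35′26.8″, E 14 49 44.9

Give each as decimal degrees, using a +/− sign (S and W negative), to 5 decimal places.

Point 1:
  Lat: 33.65′ = 0.560833°; total 74.560833
  N → positive
  Lon: 112 + 45.091/60 = 112.751517
  W ⇒ negate
Point 2:
  Lat: split at 2 digits → 19° and 34.9365′; 19 + 34.9365/60 = 19.582275
  N → positive
  λ: degrees = first 3 digits = 33, minutes = 33.163; 33 + 33.163/60 = 33.552717
  E → positive
Point 3:
  φ: 58′ + 54″ = 58.90000′; 0 + 58.90000/60 = 0.981667
  hemisphere S, so the sign is −
  Longitude: 160 + 21/60 + 22.5/3600 = 160.356250
  W ⇒ negate
Point 4:
  Lat: 35′ + 26.8″ = 35.44667′; 38 + 35.44667/60 = 38.590778
  N ⇒ keep positive
  Longitude: 49′ + 44.9″ = 49.74833′; 14 + 49.74833/60 = 14.829139
  E ⇒ keep positive

1. 74.56083, -112.75152
2. 19.58228, 33.55272
3. -0.98167, -160.35625
4. 38.59078, 14.82914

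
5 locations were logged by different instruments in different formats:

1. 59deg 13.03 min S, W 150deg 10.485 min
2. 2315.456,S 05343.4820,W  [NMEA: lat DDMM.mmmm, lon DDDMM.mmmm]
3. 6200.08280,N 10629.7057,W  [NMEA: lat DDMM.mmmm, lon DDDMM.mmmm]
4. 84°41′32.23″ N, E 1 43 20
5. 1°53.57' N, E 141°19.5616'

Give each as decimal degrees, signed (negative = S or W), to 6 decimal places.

1. -59.217167, -150.174750
2. -23.257600, -53.724700
3. 62.001380, -106.495095
4. 84.692286, 1.722222
5. 1.892833, 141.326027

Point 1:
  Latitude: 59 + 13.03/60 = 59.2171667
  S ⇒ negate
  λ: 10.485′ = 0.174750°; total 150.1747500
  W ⇒ negate
Point 2:
  Lat: degrees = first 2 digits = 23, minutes = 15.456; 23 + 15.456/60 = 23.2576000
  S ⇒ negate
  λ: split at 3 digits → 053° and 43.482′; 53 + 43.482/60 = 53.7247000
  hemisphere W, so the sign is −
Point 3:
  φ: degrees = first 2 digits = 62, minutes = 0.0828; 62 + 0.0828/60 = 62.0013800
  N ⇒ keep positive
  λ: degrees = first 3 digits = 106, minutes = 29.7057; 106 + 29.7057/60 = 106.4950950
  W ⇒ negate
Point 4:
  Latitude: 41′ + 32.23″ = 41.53717′; 84 + 41.53717/60 = 84.6922861
  N ⇒ keep positive
  Lon: 43′ + 20″ = 43.33333′; 1 + 43.33333/60 = 1.7222222
  E ⇒ keep positive
Point 5:
  Lat: 1 + 53.57/60 = 1.8928333
  N ⇒ keep positive
  λ: 19.5616′ = 0.326027°; total 141.3260267
  E → positive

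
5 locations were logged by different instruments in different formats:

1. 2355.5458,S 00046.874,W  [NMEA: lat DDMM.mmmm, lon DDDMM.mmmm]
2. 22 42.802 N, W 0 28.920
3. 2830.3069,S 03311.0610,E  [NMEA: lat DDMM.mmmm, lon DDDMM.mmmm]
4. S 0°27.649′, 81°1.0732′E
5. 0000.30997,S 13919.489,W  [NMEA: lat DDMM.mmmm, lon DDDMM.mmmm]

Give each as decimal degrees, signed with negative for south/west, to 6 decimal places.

Point 1:
  φ: split at 2 digits → 23° and 55.5458′; 23 + 55.5458/60 = 23.9257633
  S ⇒ negate
  λ: degrees = first 3 digits = 0, minutes = 46.874; 0 + 46.874/60 = 0.7812333
  W → negative
Point 2:
  φ: 22 + 42.802/60 = 22.7133667
  N → positive
  Longitude: 28.92′ = 0.482000°; total 0.4820000
  W → negative
Point 3:
  φ: degrees = first 2 digits = 28, minutes = 30.3069; 28 + 30.3069/60 = 28.5051150
  S → negative
  Longitude: degrees = first 3 digits = 33, minutes = 11.061; 33 + 11.061/60 = 33.1843500
  E ⇒ keep positive
Point 4:
  Lat: 0 + 27.649/60 = 0.4608167
  S → negative
  Longitude: 1.0732′ = 0.017887°; total 81.0178867
  E ⇒ keep positive
Point 5:
  Lat: split at 2 digits → 00° and 0.30997′; 0 + 0.30997/60 = 0.0051662
  S ⇒ negate
  Longitude: degrees = first 3 digits = 139, minutes = 19.489; 139 + 19.489/60 = 139.3248167
  hemisphere W, so the sign is −

1. -23.925763, -0.781233
2. 22.713367, -0.482000
3. -28.505115, 33.184350
4. -0.460817, 81.017887
5. -0.005166, -139.324817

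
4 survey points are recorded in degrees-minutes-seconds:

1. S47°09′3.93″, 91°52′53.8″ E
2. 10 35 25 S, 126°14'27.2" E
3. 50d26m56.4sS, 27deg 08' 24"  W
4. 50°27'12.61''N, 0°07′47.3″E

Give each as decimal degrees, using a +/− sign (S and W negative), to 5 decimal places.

Point 1:
  Lat: 47° + 9/60 + 3.93/3600 = 47 + 0.150000 + 0.001092 = 47.151092
  S ⇒ negate
  Lon: 52′ + 53.8″ = 52.89667′; 91 + 52.89667/60 = 91.881611
  E → positive
Point 2:
  Lat: 10 + 35/60 + 25/3600 = 10.590278
  S ⇒ negate
  Longitude: 14′ + 27.2″ = 14.45333′; 126 + 14.45333/60 = 126.240889
  E ⇒ keep positive
Point 3:
  φ: 50 + 26/60 + 56.4/3600 = 50.449000
  hemisphere S, so the sign is −
  Lon: 27 + 8/60 + 24/3600 = 27.140000
  W ⇒ negate
Point 4:
  φ: 50° + 27/60 + 12.61/3600 = 50 + 0.450000 + 0.003503 = 50.453503
  N → positive
  Lon: 0 + 7/60 + 47.3/3600 = 0.129806
  E ⇒ keep positive

1. -47.15109, 91.88161
2. -10.59028, 126.24089
3. -50.44900, -27.14000
4. 50.45350, 0.12981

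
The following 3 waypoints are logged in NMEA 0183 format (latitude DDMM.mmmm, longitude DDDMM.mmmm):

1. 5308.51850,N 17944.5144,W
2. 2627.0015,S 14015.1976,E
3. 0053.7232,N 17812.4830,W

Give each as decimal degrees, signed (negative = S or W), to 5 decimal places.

Point 1:
  Latitude: degrees = first 2 digits = 53, minutes = 8.5185; 53 + 8.5185/60 = 53.141975
  N ⇒ keep positive
  λ: degrees = first 3 digits = 179, minutes = 44.5144; 179 + 44.5144/60 = 179.741907
  W ⇒ negate
Point 2:
  Latitude: degrees = first 2 digits = 26, minutes = 27.0015; 26 + 27.0015/60 = 26.450025
  S → negative
  λ: split at 3 digits → 140° and 15.1976′; 140 + 15.1976/60 = 140.253293
  E ⇒ keep positive
Point 3:
  Lat: split at 2 digits → 00° and 53.7232′; 0 + 53.7232/60 = 0.895387
  N → positive
  Lon: degrees = first 3 digits = 178, minutes = 12.483; 178 + 12.483/60 = 178.208050
  W → negative

1. 53.14198, -179.74191
2. -26.45003, 140.25329
3. 0.89539, -178.20805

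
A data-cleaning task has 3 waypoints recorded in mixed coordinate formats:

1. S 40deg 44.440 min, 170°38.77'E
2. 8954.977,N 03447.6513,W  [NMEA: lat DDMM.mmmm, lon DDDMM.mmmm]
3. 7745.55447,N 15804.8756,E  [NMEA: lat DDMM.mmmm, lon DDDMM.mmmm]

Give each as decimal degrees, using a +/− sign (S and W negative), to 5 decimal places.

Point 1:
  φ: 44.44′ = 0.740667°; total 40.740667
  S → negative
  Lon: 38.77′ = 0.646167°; total 170.646167
  E → positive
Point 2:
  Lat: degrees = first 2 digits = 89, minutes = 54.977; 89 + 54.977/60 = 89.916283
  N ⇒ keep positive
  λ: degrees = first 3 digits = 34, minutes = 47.6513; 34 + 47.6513/60 = 34.794188
  W ⇒ negate
Point 3:
  φ: split at 2 digits → 77° and 45.55447′; 77 + 45.55447/60 = 77.759241
  N → positive
  Longitude: degrees = first 3 digits = 158, minutes = 4.8756; 158 + 4.8756/60 = 158.081260
  E → positive

1. -40.74067, 170.64617
2. 89.91628, -34.79419
3. 77.75924, 158.08126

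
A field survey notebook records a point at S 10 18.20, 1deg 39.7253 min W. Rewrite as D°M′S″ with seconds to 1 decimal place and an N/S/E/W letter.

10°18′12.0″ S, 1°39′43.5″ W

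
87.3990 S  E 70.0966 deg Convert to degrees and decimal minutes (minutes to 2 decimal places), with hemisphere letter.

87° 23.94′ S, 70° 5.80′ E

φ: minutes = (87.399000 − 87) × 60 = 23.9400
Lon: fractional part 0.096600 → 5.7960 minutes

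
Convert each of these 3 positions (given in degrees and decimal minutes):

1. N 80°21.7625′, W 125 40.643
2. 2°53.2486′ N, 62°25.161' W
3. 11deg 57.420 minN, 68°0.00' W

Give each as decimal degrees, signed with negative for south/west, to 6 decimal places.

1. 80.362708, -125.677383
2. 2.887477, -62.419350
3. 11.957000, -68.000000

Point 1:
  Lat: 21.7625′ = 0.362708°; total 80.3627083
  N → positive
  Lon: 125 + 40.643/60 = 125.6773833
  W → negative
Point 2:
  Lat: 2 + 53.2486/60 = 2.8874767
  N ⇒ keep positive
  λ: 62 + 25.161/60 = 62.4193500
  W ⇒ negate
Point 3:
  Lat: 11 + 57.42/60 = 11.9570000
  N ⇒ keep positive
  Longitude: 68 + 0/60 = 68.0000000
  W ⇒ negate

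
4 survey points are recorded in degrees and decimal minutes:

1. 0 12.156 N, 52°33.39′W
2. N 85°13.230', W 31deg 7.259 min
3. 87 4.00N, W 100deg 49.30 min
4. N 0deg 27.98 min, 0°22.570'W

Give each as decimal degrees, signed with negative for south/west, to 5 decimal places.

Point 1:
  Lat: 12.156′ = 0.202600°; total 0.202600
  N ⇒ keep positive
  Lon: 52 + 33.39/60 = 52.556500
  W ⇒ negate
Point 2:
  Latitude: 85 + 13.23/60 = 85.220500
  N → positive
  Lon: 7.259′ = 0.120983°; total 31.120983
  W → negative
Point 3:
  φ: 4′ = 0.066667°; total 87.066667
  N ⇒ keep positive
  Lon: 49.3′ = 0.821667°; total 100.821667
  W → negative
Point 4:
  Latitude: 0 + 27.98/60 = 0.466333
  N ⇒ keep positive
  λ: 0 + 22.57/60 = 0.376167
  W ⇒ negate

1. 0.20260, -52.55650
2. 85.22050, -31.12098
3. 87.06667, -100.82167
4. 0.46633, -0.37617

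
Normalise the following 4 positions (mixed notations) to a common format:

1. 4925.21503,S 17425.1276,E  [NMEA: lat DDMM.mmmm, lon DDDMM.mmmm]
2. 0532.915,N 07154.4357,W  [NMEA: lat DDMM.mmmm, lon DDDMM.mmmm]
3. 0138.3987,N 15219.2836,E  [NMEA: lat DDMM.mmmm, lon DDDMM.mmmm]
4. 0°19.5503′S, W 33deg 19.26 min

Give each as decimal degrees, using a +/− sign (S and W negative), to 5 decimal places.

1. -49.42025, 174.41879
2. 5.54858, -71.90726
3. 1.63998, 152.32139
4. -0.32584, -33.32100

Point 1:
  φ: degrees = first 2 digits = 49, minutes = 25.21503; 49 + 25.21503/60 = 49.420251
  S ⇒ negate
  Longitude: split at 3 digits → 174° and 25.1276′; 174 + 25.1276/60 = 174.418793
  E → positive
Point 2:
  Lat: split at 2 digits → 05° and 32.915′; 5 + 32.915/60 = 5.548583
  N ⇒ keep positive
  Longitude: degrees = first 3 digits = 71, minutes = 54.4357; 71 + 54.4357/60 = 71.907262
  W ⇒ negate
Point 3:
  Lat: degrees = first 2 digits = 1, minutes = 38.3987; 1 + 38.3987/60 = 1.639978
  N ⇒ keep positive
  Longitude: split at 3 digits → 152° and 19.2836′; 152 + 19.2836/60 = 152.321393
  E ⇒ keep positive
Point 4:
  Latitude: 0 + 19.5503/60 = 0.325838
  hemisphere S, so the sign is −
  Longitude: 33 + 19.26/60 = 33.321000
  hemisphere W, so the sign is −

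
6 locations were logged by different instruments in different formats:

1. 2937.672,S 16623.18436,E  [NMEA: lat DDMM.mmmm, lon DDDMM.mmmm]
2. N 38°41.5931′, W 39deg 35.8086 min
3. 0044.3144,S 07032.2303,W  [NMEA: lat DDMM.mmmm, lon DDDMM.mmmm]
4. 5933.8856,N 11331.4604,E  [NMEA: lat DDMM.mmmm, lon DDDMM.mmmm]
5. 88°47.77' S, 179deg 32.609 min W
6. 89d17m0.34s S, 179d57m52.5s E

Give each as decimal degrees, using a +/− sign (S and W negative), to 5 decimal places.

1. -29.62787, 166.38641
2. 38.69322, -39.59681
3. -0.73857, -70.53717
4. 59.56476, 113.52434
5. -88.79617, -179.54348
6. -89.28343, 179.96458

Point 1:
  Lat: split at 2 digits → 29° and 37.672′; 29 + 37.672/60 = 29.627867
  S ⇒ negate
  Longitude: degrees = first 3 digits = 166, minutes = 23.18436; 166 + 23.18436/60 = 166.386406
  E → positive
Point 2:
  Latitude: 41.5931′ = 0.693218°; total 38.693218
  N → positive
  λ: 39 + 35.8086/60 = 39.596810
  W ⇒ negate
Point 3:
  φ: split at 2 digits → 00° and 44.3144′; 0 + 44.3144/60 = 0.738573
  hemisphere S, so the sign is −
  Longitude: split at 3 digits → 070° and 32.2303′; 70 + 32.2303/60 = 70.537172
  W ⇒ negate
Point 4:
  Latitude: split at 2 digits → 59° and 33.8856′; 59 + 33.8856/60 = 59.564760
  N ⇒ keep positive
  Lon: degrees = first 3 digits = 113, minutes = 31.4604; 113 + 31.4604/60 = 113.524340
  E ⇒ keep positive
Point 5:
  Latitude: 47.77′ = 0.796167°; total 88.796167
  hemisphere S, so the sign is −
  Longitude: 32.609′ = 0.543483°; total 179.543483
  hemisphere W, so the sign is −
Point 6:
  Lat: 17′ + 0.34″ = 17.00567′; 89 + 17.00567/60 = 89.283428
  S ⇒ negate
  λ: 179° + 57/60 + 52.5/3600 = 179 + 0.950000 + 0.014583 = 179.964583
  E ⇒ keep positive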